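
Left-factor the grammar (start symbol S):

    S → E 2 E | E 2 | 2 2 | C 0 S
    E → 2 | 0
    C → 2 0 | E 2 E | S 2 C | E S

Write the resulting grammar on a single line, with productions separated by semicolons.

S → 2 2 | C 0 S | E 2 S'; E → 2 | 0; C → 2 0 | S 2 C | E C'; S' → E | ε; C' → 2 E | S

S has alternatives sharing prefix 'E 2': factor to S → E 2 S' with S' → E | ε.
C has alternatives sharing prefix 'E': factor to C → E C' with C' → 2 E | S.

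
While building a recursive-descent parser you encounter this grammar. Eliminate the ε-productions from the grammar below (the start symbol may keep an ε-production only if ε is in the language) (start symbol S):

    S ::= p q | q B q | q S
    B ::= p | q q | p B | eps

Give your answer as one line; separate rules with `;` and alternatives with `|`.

Nullable set = {B}.
ε ∉ L(G), so no ε-production is kept.
Add the nullable-subset variants: S → q B q gives q B q | q q.

S ::= p q | q B q | q q | q S; B ::= p | q q | p B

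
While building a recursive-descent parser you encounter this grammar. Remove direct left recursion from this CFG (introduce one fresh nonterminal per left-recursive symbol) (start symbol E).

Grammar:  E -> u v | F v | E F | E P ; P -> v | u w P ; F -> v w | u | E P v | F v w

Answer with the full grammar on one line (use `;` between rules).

E -> u v E' | F v E'; P -> v | u w P; F -> v w F' | u F' | E P v F'; E' -> F E' | P E' | ε; F' -> v w F' | ε

E, F are directly left-recursive.
For E: α = {F, P}, β = {u v, F v}. Rewrite as E → β E' and E' → α E' | ε.
For F: α = {v w}, β = {v w, u, E P v}. Rewrite as F → β F' and F' → α F' | ε.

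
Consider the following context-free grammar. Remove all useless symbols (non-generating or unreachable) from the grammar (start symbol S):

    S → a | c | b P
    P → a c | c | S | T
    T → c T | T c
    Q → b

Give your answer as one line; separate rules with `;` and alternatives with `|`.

S → a | c | b P; P → a c | c | S

Generating nonterminals: {P, Q, S}.
Reachable from S after that: {P, S}.
Removed useless symbols: {Q, T} and every production mentioning them.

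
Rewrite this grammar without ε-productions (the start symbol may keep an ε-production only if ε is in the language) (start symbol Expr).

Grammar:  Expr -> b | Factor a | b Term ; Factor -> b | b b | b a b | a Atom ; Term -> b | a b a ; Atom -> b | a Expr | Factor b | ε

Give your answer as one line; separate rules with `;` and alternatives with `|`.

Expr -> b | Factor a | b Term; Factor -> b | b b | b a b | a Atom | a; Term -> b | a b a; Atom -> b | a Expr | Factor b

The nullable symbols are {Atom}.
ε ∉ L(G), so no ε-production is kept.
For each production, add variants omitting each subset of nullable occurrences: Factor → a Atom gives a Atom | a.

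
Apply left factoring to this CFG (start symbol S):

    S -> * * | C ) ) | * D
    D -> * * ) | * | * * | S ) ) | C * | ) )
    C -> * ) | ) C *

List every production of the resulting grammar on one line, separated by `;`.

S -> C ) ) | * S'; D -> S ) ) | C * | ) ) | * D'; C -> * ) | ) C *; S' -> * | D; D' -> ε | * D''; D'' -> ) | ε

S has alternatives sharing prefix '*': factor to S → * S' with S' → * | D.
D has alternatives sharing prefix '*': factor to D → * D' with D' → * ) | ε | *.
D' has alternatives sharing prefix '*': factor to D' → * D'' with D'' → ) | ε.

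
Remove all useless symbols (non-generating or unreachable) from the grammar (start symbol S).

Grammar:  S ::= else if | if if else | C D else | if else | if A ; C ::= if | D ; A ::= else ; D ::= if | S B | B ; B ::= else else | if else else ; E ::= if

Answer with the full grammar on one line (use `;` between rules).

S ::= else if | if if else | C D else | if else | if A; C ::= if | D; A ::= else; D ::= if | S B | B; B ::= else else | if else else

Generating nonterminals: {A, B, C, D, E, S}.
Reachable from S after that: {A, B, C, D, S}.
Removed useless symbols: {E} and every production mentioning them.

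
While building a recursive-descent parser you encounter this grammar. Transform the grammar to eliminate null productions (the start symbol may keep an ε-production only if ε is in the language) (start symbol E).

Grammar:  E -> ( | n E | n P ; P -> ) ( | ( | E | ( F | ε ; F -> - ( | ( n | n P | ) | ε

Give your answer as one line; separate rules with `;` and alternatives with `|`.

Nullable set = {F, P}.
ε ∉ L(G), so no ε-production is kept.
For each production, add variants omitting each subset of nullable occurrences: E → n P gives n P | n. F → n P gives n P | n.

E -> ( | n E | n P | n; P -> ) ( | ( | E | ( F; F -> - ( | ( n | n P | n | )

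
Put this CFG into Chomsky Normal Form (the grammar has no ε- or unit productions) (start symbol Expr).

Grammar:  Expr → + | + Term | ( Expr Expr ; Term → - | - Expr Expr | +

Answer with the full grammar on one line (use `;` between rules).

Expr → + | X1 Term | X2 Y1; Term → - | X3 Y2 | +; X1 → +; X2 → (; X3 → -; Y1 → Expr Expr; Y2 → Expr Expr

Introduce a nonterminal for each terminal appearing in a rule of length ≥ 2: X1 → +, X2 → (, X3 → -.
Binarize each right-hand side of length ≥ 3 by chaining fresh nonterminals (Y1, Y2, …): affected rules were Expr → X2 Expr Expr; Term → X3 Expr Expr.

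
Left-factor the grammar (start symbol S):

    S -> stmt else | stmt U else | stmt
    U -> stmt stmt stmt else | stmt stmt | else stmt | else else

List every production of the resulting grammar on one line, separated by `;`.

S -> stmt S'; U -> stmt stmt U' | else U''; S' -> else | U else | ε; U' -> stmt else | ε; U'' -> stmt | else

S has alternatives sharing prefix 'stmt': factor to S → stmt S' with S' → else | U else | ε.
U has alternatives sharing prefix 'stmt stmt': factor to U → stmt stmt U' with U' → stmt else | ε.
U has alternatives sharing prefix 'else': factor to U → else U'' with U'' → stmt | else.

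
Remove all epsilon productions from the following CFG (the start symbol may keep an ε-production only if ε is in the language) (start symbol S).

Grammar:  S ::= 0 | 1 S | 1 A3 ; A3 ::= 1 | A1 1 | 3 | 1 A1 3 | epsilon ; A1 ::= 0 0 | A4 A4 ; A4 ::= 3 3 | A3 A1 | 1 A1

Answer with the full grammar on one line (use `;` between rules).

S ::= 0 | 1 S | 1 A3 | 1; A3 ::= 1 | A1 1 | 3 | 1 A1 3; A1 ::= 0 0 | A4 A4; A4 ::= 3 3 | A3 A1 | A1 | 1 A1

Nullable nonterminals: {A3}.
ε ∉ L(G), so no ε-production is kept.
Expand every rule over subsets of its nullable positions: S → 1 A3 gives 1 A3 | 1. A4 → A3 A1 gives A3 A1 | A1.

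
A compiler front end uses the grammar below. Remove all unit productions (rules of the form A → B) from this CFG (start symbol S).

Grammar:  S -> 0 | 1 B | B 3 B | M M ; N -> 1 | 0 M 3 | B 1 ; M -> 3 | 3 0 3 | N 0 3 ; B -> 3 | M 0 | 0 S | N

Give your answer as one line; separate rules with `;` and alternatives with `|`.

S -> 0 | 1 B | B 3 B | M M; N -> 1 | 0 M 3 | B 1; M -> 3 | 3 0 3 | N 0 3; B -> 3 | M 0 | 0 S | 1 | 0 M 3 | B 1

Unit pairs: B ⇒* {N}.
For every A with A ⇒* B via unit rules, add B's non-unit alternatives to A; then delete every rule of the form X → Y.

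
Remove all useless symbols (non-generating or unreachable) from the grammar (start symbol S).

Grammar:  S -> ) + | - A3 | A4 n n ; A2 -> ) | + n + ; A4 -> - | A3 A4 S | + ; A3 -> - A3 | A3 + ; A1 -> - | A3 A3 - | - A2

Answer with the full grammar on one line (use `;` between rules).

S -> ) + | A4 n n; A4 -> - | +

Generating nonterminals: {A1, A2, A4, S}.
Reachable from S after that: {A4, S}.
Removed useless symbols: {A1, A2, A3} and every production mentioning them.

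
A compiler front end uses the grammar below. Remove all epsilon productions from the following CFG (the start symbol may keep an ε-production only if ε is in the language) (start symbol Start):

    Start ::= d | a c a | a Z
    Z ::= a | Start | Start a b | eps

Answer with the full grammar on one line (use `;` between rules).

Nullable nonterminals: {Z}.
ε ∉ L(G), so no ε-production is kept.
Add the nullable-subset variants: Start → a Z gives a Z | a.

Start ::= d | a c a | a Z | a; Z ::= a | Start | Start a b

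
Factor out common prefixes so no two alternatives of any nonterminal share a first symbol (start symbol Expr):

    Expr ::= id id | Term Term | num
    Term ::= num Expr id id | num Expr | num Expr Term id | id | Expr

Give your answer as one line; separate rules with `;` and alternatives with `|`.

Term has alternatives sharing prefix 'num Expr': factor to Term → num Expr Term1 with Term1 → id id | ε | Term id.

Expr ::= id id | Term Term | num; Term ::= id | Expr | num Expr Term1; Term1 ::= id id | ε | Term id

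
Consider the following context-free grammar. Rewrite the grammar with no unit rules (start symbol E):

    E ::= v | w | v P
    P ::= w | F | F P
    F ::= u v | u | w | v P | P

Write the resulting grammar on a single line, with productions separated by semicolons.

Unit pairs: F ⇒* {P}; P ⇒* {F}.
Replace each nonterminal's rules with the union of the non-unit rules of every nonterminal it unit-derives.

E ::= v | w | v P; P ::= u v | u | w | v P | F P; F ::= u v | u | w | v P | F P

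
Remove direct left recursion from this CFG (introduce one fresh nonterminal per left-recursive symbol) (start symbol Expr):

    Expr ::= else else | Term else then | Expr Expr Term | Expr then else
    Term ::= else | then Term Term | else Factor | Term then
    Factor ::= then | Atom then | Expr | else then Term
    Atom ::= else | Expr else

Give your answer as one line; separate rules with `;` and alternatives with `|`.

Expr ::= else else Expr1 | Term else then Expr1; Term ::= else Term1 | then Term Term Term1 | else Factor Term1; Factor ::= then | Atom then | Expr | else then Term; Atom ::= else | Expr else; Expr1 ::= Expr Term Expr1 | then else Expr1 | epsilon; Term1 ::= then Term1 | epsilon

Left recursion appears on Expr, Term.
For Expr: α = {Expr Term, then else}, β = {else else, Term else then}. Rewrite as Expr → β Expr1 and Expr1 → α Expr1 | ε.
For Term: α = {then}, β = {else, then Term Term, else Factor}. Rewrite as Term → β Term1 and Term1 → α Term1 | ε.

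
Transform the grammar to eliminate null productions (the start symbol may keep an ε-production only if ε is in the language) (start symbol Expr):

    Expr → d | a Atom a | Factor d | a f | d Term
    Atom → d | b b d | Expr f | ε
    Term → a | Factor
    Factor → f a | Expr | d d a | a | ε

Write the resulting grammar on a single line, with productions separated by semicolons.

Expr → d | a Atom a | a a | Factor d | a f | d Term; Atom → d | b b d | Expr f; Term → a | Factor; Factor → f a | Expr | d d a | a

Nullable nonterminals: {Atom, Factor, Term}.
ε ∉ L(G), so no ε-production is kept.
Add the nullable-subset variants: Expr → a Atom a gives a Atom a | a a.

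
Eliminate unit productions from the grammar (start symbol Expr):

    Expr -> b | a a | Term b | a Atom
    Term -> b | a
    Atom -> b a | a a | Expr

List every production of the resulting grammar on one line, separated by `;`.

Unit pairs: Atom ⇒* {Expr}.
For every A with A ⇒* B via unit rules, add B's non-unit alternatives to A; then delete every rule of the form X → Y.

Expr -> b | a a | Term b | a Atom; Term -> b | a; Atom -> b a | a a | b | Term b | a Atom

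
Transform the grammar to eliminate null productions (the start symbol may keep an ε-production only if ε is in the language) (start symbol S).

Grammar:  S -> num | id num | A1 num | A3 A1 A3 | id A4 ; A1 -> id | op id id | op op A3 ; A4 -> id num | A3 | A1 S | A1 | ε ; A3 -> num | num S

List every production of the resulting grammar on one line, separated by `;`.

S -> num | id num | A1 num | A3 A1 A3 | id A4 | id; A1 -> id | op id id | op op A3; A4 -> id num | A3 | A1 S | A1; A3 -> num | num S

Nullable nonterminals: {A4}.
ε ∉ L(G), so no ε-production is kept.
For each production, add variants omitting each subset of nullable occurrences: S → id A4 gives id A4 | id.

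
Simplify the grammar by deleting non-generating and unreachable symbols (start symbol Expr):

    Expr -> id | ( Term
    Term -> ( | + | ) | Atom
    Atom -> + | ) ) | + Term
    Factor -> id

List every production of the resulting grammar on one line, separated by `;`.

Generating nonterminals: {Atom, Expr, Factor, Term}.
Reachable from Expr after that: {Atom, Expr, Term}.
Removed useless symbols: {Factor} and every production mentioning them.

Expr -> id | ( Term; Term -> ( | + | ) | Atom; Atom -> + | ) ) | + Term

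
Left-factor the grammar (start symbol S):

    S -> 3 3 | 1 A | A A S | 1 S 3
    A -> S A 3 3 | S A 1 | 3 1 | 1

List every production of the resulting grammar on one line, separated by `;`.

S -> 3 3 | A A S | 1 S'; A -> 3 1 | 1 | S A A'; S' -> A | S 3; A' -> 3 3 | 1

S has alternatives sharing prefix '1': factor to S → 1 S' with S' → A | S 3.
A has alternatives sharing prefix 'S A': factor to A → S A A' with A' → 3 3 | 1.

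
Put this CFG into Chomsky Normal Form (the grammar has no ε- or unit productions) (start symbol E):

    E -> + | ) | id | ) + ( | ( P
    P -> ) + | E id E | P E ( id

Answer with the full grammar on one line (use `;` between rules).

E -> + | ) | id | X1 Y1 | X3 P; P -> X1 X2 | E Y2 | P Y3; X1 -> ); X2 -> +; X3 -> (; X4 -> id; Y1 -> X2 X3; Y2 -> X4 E; Y3 -> E Y4; Y4 -> X3 X4

Introduce a nonterminal for each terminal appearing in a rule of length ≥ 2: X1 → ), X2 → +, X3 → (, X4 → id.
Binarize each right-hand side of length ≥ 3 by chaining fresh nonterminals (Y1, Y2, …): affected rules were E → X1 X2 X3; P → E X4 E; P → P E X3 X4.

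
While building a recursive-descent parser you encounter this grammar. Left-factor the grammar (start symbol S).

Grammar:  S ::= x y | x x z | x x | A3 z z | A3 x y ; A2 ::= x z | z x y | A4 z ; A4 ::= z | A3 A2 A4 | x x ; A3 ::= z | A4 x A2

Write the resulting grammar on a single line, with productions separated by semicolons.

S has alternatives sharing prefix 'x': factor to S → x S' with S' → y | x z | x.
S has alternatives sharing prefix 'A3': factor to S → A3 S'' with S'' → z z | x y.
S' has alternatives sharing prefix 'x': factor to S' → x S''' with S''' → z | ε.

S ::= x S' | A3 S''; A2 ::= x z | z x y | A4 z; A4 ::= z | A3 A2 A4 | x x; A3 ::= z | A4 x A2; S' ::= y | x S'''; S'' ::= z z | x y; S''' ::= z | ε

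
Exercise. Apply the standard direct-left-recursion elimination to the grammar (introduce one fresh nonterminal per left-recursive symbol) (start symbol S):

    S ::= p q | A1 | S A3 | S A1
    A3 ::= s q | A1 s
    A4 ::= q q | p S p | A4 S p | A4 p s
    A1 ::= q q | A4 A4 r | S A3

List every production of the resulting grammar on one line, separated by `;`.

S ::= p q S' | A1 S'; A3 ::= s q | A1 s; A4 ::= q q A4' | p S p A4'; A1 ::= q q | A4 A4 r | S A3; S' ::= A3 S' | A1 S' | epsilon; A4' ::= S p A4' | p s A4' | epsilon

S, A4 are directly left-recursive.
For S: α = {A3, A1}, β = {p q, A1}. Rewrite as S → β S' and S' → α S' | ε.
For A4: α = {S p, p s}, β = {q q, p S p}. Rewrite as A4 → β A4' and A4' → α A4' | ε.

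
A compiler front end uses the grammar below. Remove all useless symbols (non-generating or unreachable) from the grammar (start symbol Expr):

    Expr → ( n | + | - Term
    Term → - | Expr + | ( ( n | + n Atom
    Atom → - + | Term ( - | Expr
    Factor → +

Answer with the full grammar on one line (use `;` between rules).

Generating nonterminals: {Atom, Expr, Factor, Term}.
Reachable from Expr after that: {Atom, Expr, Term}.
Removed useless symbols: {Factor} and every production mentioning them.

Expr → ( n | + | - Term; Term → - | Expr + | ( ( n | + n Atom; Atom → - + | Term ( - | Expr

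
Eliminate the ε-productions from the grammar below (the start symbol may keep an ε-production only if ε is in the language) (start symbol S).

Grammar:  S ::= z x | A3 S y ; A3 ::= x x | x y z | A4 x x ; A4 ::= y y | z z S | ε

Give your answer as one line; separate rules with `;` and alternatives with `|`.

S ::= z x | A3 S y; A3 ::= x x | x y z | A4 x x; A4 ::= y y | z z S

Nullable nonterminals: {A4}.
ε ∉ L(G), so no ε-production is kept.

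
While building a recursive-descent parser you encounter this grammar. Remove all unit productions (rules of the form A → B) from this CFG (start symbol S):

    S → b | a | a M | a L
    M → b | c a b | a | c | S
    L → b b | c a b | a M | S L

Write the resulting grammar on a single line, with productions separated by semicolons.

S → b | a | a M | a L; M → b | a | a M | a L | c a b | c; L → b b | c a b | a M | S L

Unit pairs: M ⇒* {S}.
Replace each nonterminal's rules with the union of the non-unit rules of every nonterminal it unit-derives.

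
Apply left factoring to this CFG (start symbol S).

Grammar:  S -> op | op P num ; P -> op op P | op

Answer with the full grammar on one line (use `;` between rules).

S has alternatives sharing prefix 'op': factor to S → op S' with S' → ε | P num.
P has alternatives sharing prefix 'op': factor to P → op P' with P' → op P | ε.

S -> op S'; P -> op P'; S' -> ε | P num; P' -> op P | ε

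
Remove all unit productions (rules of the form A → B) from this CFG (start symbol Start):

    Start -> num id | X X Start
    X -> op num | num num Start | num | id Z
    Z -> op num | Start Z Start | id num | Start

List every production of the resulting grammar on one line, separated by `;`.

Start -> num id | X X Start; X -> op num | num num Start | num | id Z; Z -> op num | Start Z Start | id num | num id | X X Start

Unit pairs: Z ⇒* {Start}.
Replace each nonterminal's rules with the union of the non-unit rules of every nonterminal it unit-derives.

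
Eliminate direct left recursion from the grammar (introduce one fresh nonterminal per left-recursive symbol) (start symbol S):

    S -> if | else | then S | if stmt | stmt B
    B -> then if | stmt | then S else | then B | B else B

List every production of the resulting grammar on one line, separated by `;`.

S -> if | else | then S | if stmt | stmt B; B -> then if B' | stmt B' | then S else B' | then B B'; B' -> else B B' | ε

Left recursion appears on B.
For B: α = {else B}, β = {then if, stmt, then S else, then B}. Rewrite as B → β B' and B' → α B' | ε.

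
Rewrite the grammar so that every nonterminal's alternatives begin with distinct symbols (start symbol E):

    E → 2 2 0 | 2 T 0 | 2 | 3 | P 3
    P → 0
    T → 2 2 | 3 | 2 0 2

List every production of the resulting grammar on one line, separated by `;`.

E has alternatives sharing prefix '2': factor to E → 2 E' with E' → 2 0 | T 0 | ε.
T has alternatives sharing prefix '2': factor to T → 2 T' with T' → 2 | 0 2.

E → 3 | P 3 | 2 E'; P → 0; T → 3 | 2 T'; E' → 2 0 | T 0 | ε; T' → 2 | 0 2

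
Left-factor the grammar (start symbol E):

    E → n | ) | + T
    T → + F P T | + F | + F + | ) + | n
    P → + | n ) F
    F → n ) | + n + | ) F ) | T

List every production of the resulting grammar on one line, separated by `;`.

E → n | ) | + T; T → ) + | n | + F T'; P → + | n ) F; F → n ) | + n + | ) F ) | T; T' → P T | ε | +

T has alternatives sharing prefix '+ F': factor to T → + F T' with T' → P T | ε | +.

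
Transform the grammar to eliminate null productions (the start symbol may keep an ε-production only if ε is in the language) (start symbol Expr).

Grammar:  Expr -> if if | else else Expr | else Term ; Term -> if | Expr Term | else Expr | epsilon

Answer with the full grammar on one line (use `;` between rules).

The nullable symbols are {Term}.
ε ∉ L(G), so no ε-production is kept.
Add the nullable-subset variants: Expr → else Term gives else Term | else. Term → Expr Term gives Expr Term | Expr.

Expr -> if if | else else Expr | else Term | else; Term -> if | Expr Term | Expr | else Expr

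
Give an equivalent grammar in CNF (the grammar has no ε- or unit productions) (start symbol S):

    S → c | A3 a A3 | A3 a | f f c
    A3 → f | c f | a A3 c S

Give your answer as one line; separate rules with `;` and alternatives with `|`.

S → c | A3 Y1 | A3 X1 | X2 Y2; A3 → f | X3 X2 | X1 Y3; X1 → a; X2 → f; X3 → c; Y1 → X1 A3; Y2 → X2 X3; Y3 → A3 Y4; Y4 → X3 S

Introduce a nonterminal for each terminal appearing in a rule of length ≥ 2: X1 → a, X2 → f, X3 → c.
Binarize each right-hand side of length ≥ 3 by chaining fresh nonterminals (Y1, Y2, …): affected rules were S → A3 X1 A3; S → X2 X2 X3; A3 → X1 A3 X3 S.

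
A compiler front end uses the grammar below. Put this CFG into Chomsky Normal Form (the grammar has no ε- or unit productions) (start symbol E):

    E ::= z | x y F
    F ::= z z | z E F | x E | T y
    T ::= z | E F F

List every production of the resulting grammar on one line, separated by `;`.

E ::= z | X1 Y1; F ::= X3 X3 | X3 Y2 | X1 E | T X2; T ::= z | E Y3; X1 ::= x; X2 ::= y; X3 ::= z; Y1 ::= X2 F; Y2 ::= E F; Y3 ::= F F

Introduce a nonterminal for each terminal appearing in a rule of length ≥ 2: X1 → x, X2 → y, X3 → z.
Binarize each right-hand side of length ≥ 3 by chaining fresh nonterminals (Y1, Y2, …): affected rules were E → X1 X2 F; F → X3 E F; T → E F F.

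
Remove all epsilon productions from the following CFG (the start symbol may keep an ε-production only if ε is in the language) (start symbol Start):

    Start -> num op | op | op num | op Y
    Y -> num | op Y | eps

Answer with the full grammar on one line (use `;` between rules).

Nullable set = {Y}.
ε ∉ L(G), so no ε-production is kept.
Add the nullable-subset variants: Y → op Y gives op Y | op.

Start -> num op | op | op num | op Y; Y -> num | op Y | op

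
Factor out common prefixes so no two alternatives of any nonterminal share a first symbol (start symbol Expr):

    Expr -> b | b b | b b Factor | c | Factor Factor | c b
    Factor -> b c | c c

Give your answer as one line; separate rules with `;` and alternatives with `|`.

Expr has alternatives sharing prefix 'b': factor to Expr → b Expr1 with Expr1 → ε | b | b Factor.
Expr has alternatives sharing prefix 'c': factor to Expr → c Expr2 with Expr2 → ε | b.
Expr1 has alternatives sharing prefix 'b': factor to Expr1 → b Expr11 with Expr11 → ε | Factor.

Expr -> Factor Factor | b Expr1 | c Expr2; Factor -> b c | c c; Expr1 -> eps | b Expr11; Expr2 -> eps | b; Expr11 -> eps | Factor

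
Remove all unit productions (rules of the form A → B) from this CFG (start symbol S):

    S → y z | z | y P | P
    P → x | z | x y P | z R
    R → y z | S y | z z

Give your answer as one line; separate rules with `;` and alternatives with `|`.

Unit pairs: S ⇒* {P}.
For each unit pair (A, B), copy every non-unit production of B to A, then drop all unit productions.

S → y z | z | y P | x | x y P | z R; P → x | z | x y P | z R; R → y z | S y | z z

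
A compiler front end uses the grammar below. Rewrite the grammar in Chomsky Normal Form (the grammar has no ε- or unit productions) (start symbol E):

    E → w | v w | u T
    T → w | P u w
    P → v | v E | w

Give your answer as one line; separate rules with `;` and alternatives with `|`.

E → w | X1 X2 | X3 T; T → w | P Y1; P → v | X1 E | w; X1 → v; X2 → w; X3 → u; Y1 → X3 X2

Introduce a nonterminal for each terminal appearing in a rule of length ≥ 2: X1 → v, X2 → w, X3 → u.
Binarize each right-hand side of length ≥ 3 by chaining fresh nonterminals (Y1, Y2, …): affected rules were T → P X3 X2.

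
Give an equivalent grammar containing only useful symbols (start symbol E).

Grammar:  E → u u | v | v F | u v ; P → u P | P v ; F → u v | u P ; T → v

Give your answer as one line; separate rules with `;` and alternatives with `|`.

E → u u | v | v F | u v; F → u v

Generating nonterminals: {E, F, T}.
Reachable from E after that: {E, F}.
Removed useless symbols: {P, T} and every production mentioning them.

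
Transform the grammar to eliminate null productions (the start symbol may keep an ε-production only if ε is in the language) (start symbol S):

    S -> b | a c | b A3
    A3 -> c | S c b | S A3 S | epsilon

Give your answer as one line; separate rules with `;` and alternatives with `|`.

S -> b | a c | b A3; A3 -> c | S c b | S A3 S | S S

Nullable set = {A3}.
ε ∉ L(G), so no ε-production is kept.
For each production, add variants omitting each subset of nullable occurrences: A3 → S A3 S gives S A3 S | S S.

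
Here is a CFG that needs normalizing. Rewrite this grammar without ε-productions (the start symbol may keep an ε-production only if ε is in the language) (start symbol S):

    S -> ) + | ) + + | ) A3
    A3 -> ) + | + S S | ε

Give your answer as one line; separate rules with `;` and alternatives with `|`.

Nullable nonterminals: {A3}.
ε ∉ L(G), so no ε-production is kept.
Expand every rule over subsets of its nullable positions: S → ) A3 gives ) A3 | ).

S -> ) + | ) + + | ) A3 | ); A3 -> ) + | + S S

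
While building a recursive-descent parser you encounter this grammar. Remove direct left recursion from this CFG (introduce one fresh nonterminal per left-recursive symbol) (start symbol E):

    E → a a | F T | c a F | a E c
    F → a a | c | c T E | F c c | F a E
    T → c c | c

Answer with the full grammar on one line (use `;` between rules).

Left recursion appears on F.
For F: α = {c c, a E}, β = {a a, c, c T E}. Rewrite as F → β F' and F' → α F' | ε.

E → a a | F T | c a F | a E c; F → a a F' | c F' | c T E F'; T → c c | c; F' → c c F' | a E F' | ε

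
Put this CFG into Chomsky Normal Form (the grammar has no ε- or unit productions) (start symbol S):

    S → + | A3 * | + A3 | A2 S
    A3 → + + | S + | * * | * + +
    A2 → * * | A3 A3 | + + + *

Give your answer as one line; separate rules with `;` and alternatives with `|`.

S → + | A3 X1 | X2 A3 | A2 S; A3 → X2 X2 | S X2 | X1 X1 | X1 Y1; A2 → X1 X1 | A3 A3 | X2 Y2; X1 → *; X2 → +; Y1 → X2 X2; Y2 → X2 Y3; Y3 → X2 X1

Introduce a nonterminal for each terminal appearing in a rule of length ≥ 2: X1 → *, X2 → +.
Binarize each right-hand side of length ≥ 3 by chaining fresh nonterminals (Y1, Y2, …): affected rules were A3 → X1 X2 X2; A2 → X2 X2 X2 X1.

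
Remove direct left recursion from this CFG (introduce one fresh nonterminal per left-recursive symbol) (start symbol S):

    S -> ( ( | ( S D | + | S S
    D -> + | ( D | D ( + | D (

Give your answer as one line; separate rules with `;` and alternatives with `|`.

S -> ( ( S' | ( S D S' | + S'; D -> + D' | ( D D'; S' -> S S' | epsilon; D' -> ( + D' | ( D' | epsilon

Directly left-recursive nonterminals: S, D.
For S: α = {S}, β = {( (, ( S D, +}. Rewrite as S → β S' and S' → α S' | ε.
For D: α = {( +, (}, β = {+, ( D}. Rewrite as D → β D' and D' → α D' | ε.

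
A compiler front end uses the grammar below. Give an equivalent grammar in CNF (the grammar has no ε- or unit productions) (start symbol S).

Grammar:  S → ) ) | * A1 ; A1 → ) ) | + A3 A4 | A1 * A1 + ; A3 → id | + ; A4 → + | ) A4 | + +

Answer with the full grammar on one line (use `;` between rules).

S → X1 X1 | X2 A1; A1 → X1 X1 | X3 Y1 | A1 Y2; A3 → id | +; A4 → + | X1 A4 | X3 X3; X1 → ); X2 → *; X3 → +; Y1 → A3 A4; Y2 → X2 Y3; Y3 → A1 X3

Introduce a nonterminal for each terminal appearing in a rule of length ≥ 2: X1 → ), X2 → *, X3 → +.
Binarize each right-hand side of length ≥ 3 by chaining fresh nonterminals (Y1, Y2, …): affected rules were A1 → X3 A3 A4; A1 → A1 X2 A1 X3.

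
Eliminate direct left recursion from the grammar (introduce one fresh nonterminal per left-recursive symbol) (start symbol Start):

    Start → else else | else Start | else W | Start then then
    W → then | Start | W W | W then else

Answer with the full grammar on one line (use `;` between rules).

Start → else else Start1 | else Start Start1 | else W Start1; W → then W1 | Start W1; Start1 → then then Start1 | ε; W1 → W W1 | then else W1 | ε

Left recursion appears on Start, W.
For Start: α = {then then}, β = {else else, else Start, else W}. Rewrite as Start → β Start1 and Start1 → α Start1 | ε.
For W: α = {W, then else}, β = {then, Start}. Rewrite as W → β W1 and W1 → α W1 | ε.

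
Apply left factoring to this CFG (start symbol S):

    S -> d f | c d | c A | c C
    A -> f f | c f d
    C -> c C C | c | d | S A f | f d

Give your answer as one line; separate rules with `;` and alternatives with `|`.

S -> d f | c S'; A -> f f | c f d; C -> d | S A f | f d | c C'; S' -> d | A | C; C' -> C C | ε

S has alternatives sharing prefix 'c': factor to S → c S' with S' → d | A | C.
C has alternatives sharing prefix 'c': factor to C → c C' with C' → C C | ε.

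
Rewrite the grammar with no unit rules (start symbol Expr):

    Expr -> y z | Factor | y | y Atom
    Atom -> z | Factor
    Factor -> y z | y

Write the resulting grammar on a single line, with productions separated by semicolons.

Expr -> y z | y | y Atom; Atom -> z | y z | y; Factor -> y z | y

Unit pairs: Atom ⇒* {Factor}; Expr ⇒* {Factor}.
For every A with A ⇒* B via unit rules, add B's non-unit alternatives to A; then delete every rule of the form X → Y.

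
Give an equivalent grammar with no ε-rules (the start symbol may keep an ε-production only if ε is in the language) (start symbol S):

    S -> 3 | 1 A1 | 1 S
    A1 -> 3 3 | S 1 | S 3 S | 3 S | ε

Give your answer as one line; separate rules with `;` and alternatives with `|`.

S -> 3 | 1 A1 | 1 | 1 S; A1 -> 3 3 | S 1 | S 3 S | 3 S

The nullable symbols are {A1}.
ε ∉ L(G), so no ε-production is kept.
Add the nullable-subset variants: S → 1 A1 gives 1 A1 | 1.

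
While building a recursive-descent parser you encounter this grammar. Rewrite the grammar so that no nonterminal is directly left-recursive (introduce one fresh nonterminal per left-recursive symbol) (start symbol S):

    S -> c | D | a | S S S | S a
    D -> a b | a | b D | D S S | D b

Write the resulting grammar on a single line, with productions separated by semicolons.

S -> c S' | D S' | a S'; D -> a b D' | a D' | b D D'; S' -> S S S' | a S' | ε; D' -> S S D' | b D' | ε

Left recursion appears on S, D.
For S: α = {S S, a}, β = {c, D, a}. Rewrite as S → β S' and S' → α S' | ε.
For D: α = {S S, b}, β = {a b, a, b D}. Rewrite as D → β D' and D' → α D' | ε.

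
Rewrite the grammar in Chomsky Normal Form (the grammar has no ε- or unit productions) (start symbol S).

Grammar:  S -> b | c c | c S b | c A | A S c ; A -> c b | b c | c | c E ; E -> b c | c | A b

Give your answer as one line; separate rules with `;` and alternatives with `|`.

S -> b | X1 X1 | X1 Y1 | X1 A | A Y2; A -> X1 X2 | X2 X1 | c | X1 E; E -> X2 X1 | c | A X2; X1 -> c; X2 -> b; Y1 -> S X2; Y2 -> S X1

Introduce a nonterminal for each terminal appearing in a rule of length ≥ 2: X1 → c, X2 → b.
Binarize each right-hand side of length ≥ 3 by chaining fresh nonterminals (Y1, Y2, …): affected rules were S → X1 S X2; S → A S X1.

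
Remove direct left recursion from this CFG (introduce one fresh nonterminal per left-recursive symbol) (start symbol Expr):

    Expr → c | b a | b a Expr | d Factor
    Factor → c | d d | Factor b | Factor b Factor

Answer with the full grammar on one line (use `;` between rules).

Expr → c | b a | b a Expr | d Factor; Factor → c Factor1 | d d Factor1; Factor1 → b Factor1 | b Factor Factor1 | ε

Directly left-recursive nonterminal: Factor.
For Factor: α = {b, b Factor}, β = {c, d d}. Rewrite as Factor → β Factor1 and Factor1 → α Factor1 | ε.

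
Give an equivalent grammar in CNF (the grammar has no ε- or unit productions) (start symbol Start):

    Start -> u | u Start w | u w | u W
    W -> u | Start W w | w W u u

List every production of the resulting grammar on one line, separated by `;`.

Start -> u | X1 Y1 | X1 X2 | X1 W; W -> u | Start Y2 | X2 Y3; X1 -> u; X2 -> w; Y1 -> Start X2; Y2 -> W X2; Y3 -> W Y4; Y4 -> X1 X1

Introduce a nonterminal for each terminal appearing in a rule of length ≥ 2: X1 → u, X2 → w.
Binarize each right-hand side of length ≥ 3 by chaining fresh nonterminals (Y1, Y2, …): affected rules were Start → X1 Start X2; W → Start W X2; W → X2 W X1 X1.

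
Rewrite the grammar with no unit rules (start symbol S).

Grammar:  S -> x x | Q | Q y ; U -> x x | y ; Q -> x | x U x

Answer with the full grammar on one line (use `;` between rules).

S -> x x | Q y | x | x U x; U -> x x | y; Q -> x | x U x

Unit pairs: S ⇒* {Q}.
For every A with A ⇒* B via unit rules, add B's non-unit alternatives to A; then delete every rule of the form X → Y.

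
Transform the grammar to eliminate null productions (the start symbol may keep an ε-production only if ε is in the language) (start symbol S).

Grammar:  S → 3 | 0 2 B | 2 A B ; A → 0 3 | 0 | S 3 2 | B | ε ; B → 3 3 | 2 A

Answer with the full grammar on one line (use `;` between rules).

Nullable nonterminals: {A}.
ε ∉ L(G), so no ε-production is kept.
For each production, add variants omitting each subset of nullable occurrences: S → 2 A B gives 2 A B | 2 B. B → 2 A gives 2 A | 2.

S → 3 | 0 2 B | 2 A B | 2 B; A → 0 3 | 0 | S 3 2 | B; B → 3 3 | 2 A | 2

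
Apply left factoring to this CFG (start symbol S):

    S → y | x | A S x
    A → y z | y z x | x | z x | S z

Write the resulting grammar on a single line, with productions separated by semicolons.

A has alternatives sharing prefix 'y z': factor to A → y z A' with A' → ε | x.

S → y | x | A S x; A → x | z x | S z | y z A'; A' → ε | x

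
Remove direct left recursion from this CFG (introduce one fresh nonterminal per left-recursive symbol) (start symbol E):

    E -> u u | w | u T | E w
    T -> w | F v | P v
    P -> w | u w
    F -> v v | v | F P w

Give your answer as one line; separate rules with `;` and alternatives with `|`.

E -> u u E' | w E' | u T E'; T -> w | F v | P v; P -> w | u w; F -> v v F' | v F'; E' -> w E' | ε; F' -> P w F' | ε

Directly left-recursive nonterminals: E, F.
For E: α = {w}, β = {u u, w, u T}. Rewrite as E → β E' and E' → α E' | ε.
For F: α = {P w}, β = {v v, v}. Rewrite as F → β F' and F' → α F' | ε.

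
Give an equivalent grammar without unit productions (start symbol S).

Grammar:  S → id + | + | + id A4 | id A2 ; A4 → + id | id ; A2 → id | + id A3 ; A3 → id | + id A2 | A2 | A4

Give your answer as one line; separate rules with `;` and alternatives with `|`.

Unit pairs: A3 ⇒* {A2, A4}.
For each unit pair (A, B), copy every non-unit production of B to A, then drop all unit productions.

S → id + | + | + id A4 | id A2; A4 → + id | id; A2 → id | + id A3; A3 → + id | id | + id A3 | + id A2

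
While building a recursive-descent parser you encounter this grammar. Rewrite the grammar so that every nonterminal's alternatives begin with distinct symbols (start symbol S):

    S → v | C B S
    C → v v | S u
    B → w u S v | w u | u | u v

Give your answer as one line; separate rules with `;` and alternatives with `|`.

S → v | C B S; C → v v | S u; B → w u B' | u B''; B' → S v | epsilon; B'' → epsilon | v

B has alternatives sharing prefix 'w u': factor to B → w u B' with B' → S v | ε.
B has alternatives sharing prefix 'u': factor to B → u B'' with B'' → ε | v.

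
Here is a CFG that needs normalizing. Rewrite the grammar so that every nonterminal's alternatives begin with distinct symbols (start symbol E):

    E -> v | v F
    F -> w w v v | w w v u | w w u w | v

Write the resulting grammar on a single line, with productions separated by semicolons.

E has alternatives sharing prefix 'v': factor to E → v E' with E' → ε | F.
F has alternatives sharing prefix 'w w': factor to F → w w F' with F' → v v | v u | u w.
F' has alternatives sharing prefix 'v': factor to F' → v F'' with F'' → v | u.

E -> v E'; F -> v | w w F'; E' -> epsilon | F; F' -> u w | v F''; F'' -> v | u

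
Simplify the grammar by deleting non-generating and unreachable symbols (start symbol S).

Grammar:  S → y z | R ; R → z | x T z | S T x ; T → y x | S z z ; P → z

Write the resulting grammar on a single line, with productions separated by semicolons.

S → y z | R; R → z | x T z | S T x; T → y x | S z z

Generating nonterminals: {P, R, S, T}.
Reachable from S after that: {R, S, T}.
Removed useless symbols: {P} and every production mentioning them.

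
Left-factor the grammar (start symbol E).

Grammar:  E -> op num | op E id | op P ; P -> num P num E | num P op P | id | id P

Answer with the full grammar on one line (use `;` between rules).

E -> op E'; P -> num P P' | id P''; E' -> num | E id | P; P' -> num E | op P; P'' -> ε | P

E has alternatives sharing prefix 'op': factor to E → op E' with E' → num | E id | P.
P has alternatives sharing prefix 'num P': factor to P → num P P' with P' → num E | op P.
P has alternatives sharing prefix 'id': factor to P → id P'' with P'' → ε | P.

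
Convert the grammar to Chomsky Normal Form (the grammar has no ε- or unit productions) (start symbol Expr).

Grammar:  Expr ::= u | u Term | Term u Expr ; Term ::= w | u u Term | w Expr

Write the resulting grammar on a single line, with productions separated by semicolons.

Introduce a nonterminal for each terminal appearing in a rule of length ≥ 2: X1 → u, X2 → w.
Binarize each right-hand side of length ≥ 3 by chaining fresh nonterminals (Y1, Y2, …): affected rules were Expr → Term X1 Expr; Term → X1 X1 Term.

Expr ::= u | X1 Term | Term Y1; Term ::= w | X1 Y2 | X2 Expr; X1 ::= u; X2 ::= w; Y1 ::= X1 Expr; Y2 ::= X1 Term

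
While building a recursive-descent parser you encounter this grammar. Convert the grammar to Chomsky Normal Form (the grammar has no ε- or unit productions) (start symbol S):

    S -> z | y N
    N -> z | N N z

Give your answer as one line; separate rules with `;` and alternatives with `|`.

Introduce a nonterminal for each terminal appearing in a rule of length ≥ 2: X1 → y, X2 → z.
Binarize each right-hand side of length ≥ 3 by chaining fresh nonterminals (Y1, Y2, …): affected rules were N → N N X2.

S -> z | X1 N; N -> z | N Y1; X1 -> y; X2 -> z; Y1 -> N X2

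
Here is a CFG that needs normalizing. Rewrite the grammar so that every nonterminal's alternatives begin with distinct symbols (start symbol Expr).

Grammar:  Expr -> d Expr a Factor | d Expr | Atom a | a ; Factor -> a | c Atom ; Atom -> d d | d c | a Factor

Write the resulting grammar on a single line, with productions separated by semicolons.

Expr has alternatives sharing prefix 'd Expr': factor to Expr → d Expr Expr1 with Expr1 → a Factor | ε.
Atom has alternatives sharing prefix 'd': factor to Atom → d Atom1 with Atom1 → d | c.

Expr -> Atom a | a | d Expr Expr1; Factor -> a | c Atom; Atom -> a Factor | d Atom1; Expr1 -> a Factor | ε; Atom1 -> d | c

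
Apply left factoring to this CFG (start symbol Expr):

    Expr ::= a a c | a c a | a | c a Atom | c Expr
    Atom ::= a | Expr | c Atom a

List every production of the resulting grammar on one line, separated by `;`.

Expr ::= a Expr1 | c Expr2; Atom ::= a | Expr | c Atom a; Expr1 ::= a c | c a | eps; Expr2 ::= a Atom | Expr

Expr has alternatives sharing prefix 'a': factor to Expr → a Expr1 with Expr1 → a c | c a | ε.
Expr has alternatives sharing prefix 'c': factor to Expr → c Expr2 with Expr2 → a Atom | Expr.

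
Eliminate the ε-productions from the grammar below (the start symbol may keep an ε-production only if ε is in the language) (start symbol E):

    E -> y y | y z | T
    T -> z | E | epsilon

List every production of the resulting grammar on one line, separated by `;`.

E -> y y | y z | T | ε; T -> z | E

Nullable set = {E, T}.
ε ∈ L(G) since E is nullable, so keep E → ε.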